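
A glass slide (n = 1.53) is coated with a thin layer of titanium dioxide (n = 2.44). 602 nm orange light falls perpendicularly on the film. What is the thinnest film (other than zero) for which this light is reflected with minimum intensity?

At the upper boundary (n = 1.0 to n = 2.44) the reflected ray undergoes a half-wave phase shift.
Bottom surface (2.44 → 1.53): reflection off a lower-index medium gives no phase shift.
Exactly one π shift → a net half-wave offset.
So the condition for destructive reflection is 2 n t = m λ.
Minimum nonzero at m = 1: t = λ / (2 n) = 602 / (2 × 2.44) = 123 nm.

123 nm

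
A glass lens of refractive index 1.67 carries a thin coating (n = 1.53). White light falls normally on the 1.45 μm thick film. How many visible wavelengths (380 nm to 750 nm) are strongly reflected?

6

At the upper boundary (n = 1.0 to n = 1.53) the reflected ray undergoes a half-wave phase shift.
At the lower boundary (n = 1.53 to n = 1.67) the reflected ray undergoes a half-wave phase shift.
Net: no relative phase inversion (both shifts match).
So the condition for constructive reflection is 2 n t = m λ.
λ = 2 n t / m = 4437 / m nm.
m=5: 887 nm (IR); m=6: 740 nm (visible); m=7: 634 nm (visible); m=8: 555 nm (visible); m=9: 493 nm (visible); m=10: 444 nm (visible); m=11: 403 nm (visible); m=12: 370 nm (UV).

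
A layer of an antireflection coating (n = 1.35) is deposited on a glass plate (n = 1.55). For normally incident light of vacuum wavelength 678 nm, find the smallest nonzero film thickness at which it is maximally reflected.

Top surface (1.0 → 1.35): reflection off a higher-index medium gives a half-wave phase shift.
Bottom surface (1.35 → 1.55): reflection off a higher-index medium gives a half-wave phase shift.
Zero or two π shifts → no net half-wave offset.
For strong reflection here: 2 n t = m λ.
Minimum nonzero at m = 1: t = λ / (2 n) = 678 / (2 × 1.35) = 251 nm.

251 nm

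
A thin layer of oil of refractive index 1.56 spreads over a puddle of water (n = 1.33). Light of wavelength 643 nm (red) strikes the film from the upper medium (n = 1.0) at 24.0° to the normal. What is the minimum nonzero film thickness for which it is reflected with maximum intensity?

107 nm

At the upper boundary (n = 1.0 to n = 1.56) the reflected ray undergoes a half-wave phase shift.
Ray reflecting at the bottom interface goes from n = 1.56 toward n = 1.33: no phase shift.
Exactly one π shift → a net half-wave offset.
For maximum reflection here: 2 n t cos θ_r = (m + ½) λ.
Snell's law: 1.0 sin 24.0° = 1.56 sin θ_r → sin θ_r = 0.261, cos θ_r = 0.965.
Minimum at m = 0: t = λ / (4 n cos θ_r) = 643 / (4 × 1.56 × 0.965) = 107 nm.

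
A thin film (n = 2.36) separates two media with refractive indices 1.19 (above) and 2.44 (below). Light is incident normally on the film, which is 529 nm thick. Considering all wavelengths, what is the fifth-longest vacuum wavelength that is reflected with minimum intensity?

555 nm

Ray reflecting at the top interface goes from n = 1.19 toward n = 2.36: a half-wave phase shift.
Ray reflecting at the bottom interface goes from n = 2.36 toward n = 2.44: a half-wave phase shift.
Zero or two π shifts → no net half-wave offset.
For minimum reflection here: 2 n t = (m + ½) λ.
λ = 2 n t / (m + ½). The fifth-longest wavelength is m = 4: λ = 2 × 2.36 × 529 / 4.50 = 555 nm.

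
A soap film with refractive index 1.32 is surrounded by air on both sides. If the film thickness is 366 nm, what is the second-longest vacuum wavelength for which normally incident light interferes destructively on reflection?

Top surface (1.0 → 1.32): reflection off a higher-index medium gives a half-wave phase shift.
Bottom surface (1.32 → 1.0): reflection off a lower-index medium gives no phase shift.
Exactly one π shift → a net half-wave offset.
With one net inversion, destructive interference in reflection requires 2 n t = m λ.
λ = 2 n t / m. The second-longest wavelength is m = 2: λ = 2 × 1.32 × 366 / 2.00 = 483 nm.

483 nm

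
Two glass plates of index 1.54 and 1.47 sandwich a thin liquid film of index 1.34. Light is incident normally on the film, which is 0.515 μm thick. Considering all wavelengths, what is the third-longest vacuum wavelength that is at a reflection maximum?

At the upper boundary (n = 1.54 to n = 1.34) the reflected ray undergoes no phase shift.
Ray reflecting at the bottom interface goes from n = 1.34 toward n = 1.47: a half-wave phase shift.
Exactly one π shift → a net half-wave offset.
For bright reflection here: 2 n t = (m + ½) λ.
λ = 2 n t / (m + ½). The third-longest wavelength is m = 2: λ = 2 × 1.34 × 515 / 2.50 = 552 nm.

552 nm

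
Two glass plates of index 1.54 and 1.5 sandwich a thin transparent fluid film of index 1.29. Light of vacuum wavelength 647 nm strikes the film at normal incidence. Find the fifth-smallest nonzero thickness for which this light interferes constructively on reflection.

1128 nm

Ray reflecting at the top interface goes from n = 1.54 toward n = 1.29: no phase shift.
Bottom surface (1.29 → 1.5): reflection off a higher-index medium gives a half-wave phase shift.
Net: one phase inversion between the two reflected rays.
With one net inversion, constructive interference in reflection requires 2 n t = (m + ½) λ.
The fifth-smallest nonzero thickness corresponds to m = 4: t = (m + ½) λ / (2 n) = 4.50 × 647 / (2 × 1.29) = 1128 nm.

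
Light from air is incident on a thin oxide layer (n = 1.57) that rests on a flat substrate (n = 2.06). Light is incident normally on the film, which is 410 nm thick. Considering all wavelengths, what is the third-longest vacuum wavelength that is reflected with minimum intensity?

515 nm

At the upper boundary (n = 1.0 to n = 1.57) the reflected ray undergoes a half-wave phase shift.
At the lower boundary (n = 1.57 to n = 2.06) the reflected ray undergoes a half-wave phase shift.
Net: no relative phase inversion (both shifts match).
For minimum reflection here: 2 n t = (m + ½) λ.
λ = 2 n t / (m + ½). The third-longest wavelength is m = 2: λ = 2 × 1.57 × 410 / 2.50 = 515 nm.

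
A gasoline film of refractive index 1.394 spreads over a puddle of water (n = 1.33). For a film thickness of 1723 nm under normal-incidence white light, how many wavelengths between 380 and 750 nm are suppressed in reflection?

6

Top surface (1.0 → 1.394): reflection off a higher-index medium gives a half-wave phase shift.
Bottom surface (1.394 → 1.33): reflection off a lower-index medium gives no phase shift.
The two reflections differ by half a wavelength.
So the condition for destructive reflection is 2 n t = m λ.
λ = 2 n t / m = 4804 / m nm.
m=6: 801 nm (IR); m=7: 686 nm (visible); m=8: 600 nm (visible); m=9: 534 nm (visible); m=10: 480 nm (visible); m=11: 437 nm (visible); m=12: 400 nm (visible); m=13: 370 nm (UV).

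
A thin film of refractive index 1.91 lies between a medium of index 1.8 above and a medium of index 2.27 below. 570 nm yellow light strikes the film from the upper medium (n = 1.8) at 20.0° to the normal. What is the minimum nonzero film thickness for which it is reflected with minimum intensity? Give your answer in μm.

0.0788 μm

At the upper boundary (n = 1.8 to n = 1.91) the reflected ray undergoes a half-wave phase shift.
At the lower boundary (n = 1.91 to n = 2.27) the reflected ray undergoes a half-wave phase shift.
The two reflections carry the same phase change, so no net offset.
So the condition for destructive reflection is 2 n t cos θ_r = (m + ½) λ.
Snell's law: 1.8 sin 20.0° = 1.91 sin θ_r → sin θ_r = 0.322, cos θ_r = 0.947.
Minimum at m = 0: t = λ / (4 n cos θ_r) = 570 / (4 × 1.91 × 0.947) = 78.8 nm.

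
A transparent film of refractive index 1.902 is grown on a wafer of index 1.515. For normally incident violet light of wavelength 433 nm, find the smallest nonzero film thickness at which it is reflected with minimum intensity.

114 nm

Top surface (1.0 → 1.902): reflection off a higher-index medium gives a half-wave phase shift.
Ray reflecting at the bottom interface goes from n = 1.902 toward n = 1.515: no phase shift.
Exactly one π shift → a net half-wave offset.
So the condition for destructive reflection is 2 n t = m λ.
Minimum nonzero at m = 1: t = λ / (2 n) = 433 / (2 × 1.902) = 114 nm.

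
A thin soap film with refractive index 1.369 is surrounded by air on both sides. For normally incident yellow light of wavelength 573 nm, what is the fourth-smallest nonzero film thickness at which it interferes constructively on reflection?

732 nm

Ray reflecting at the top interface goes from n = 1.0 toward n = 1.369: a half-wave phase shift.
Ray reflecting at the bottom interface goes from n = 1.369 toward n = 1.0: no phase shift.
Exactly one π shift → a net half-wave offset.
With one net inversion, constructive interference in reflection requires 2 n t = (m + ½) λ.
The fourth-smallest nonzero thickness corresponds to m = 3: t = (m + ½) λ / (2 n) = 3.50 × 573 / (2 × 1.369) = 732 nm.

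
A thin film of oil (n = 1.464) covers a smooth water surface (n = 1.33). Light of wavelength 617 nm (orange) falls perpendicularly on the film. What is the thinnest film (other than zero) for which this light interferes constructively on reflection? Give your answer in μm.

At the upper boundary (n = 1.0 to n = 1.464) the reflected ray undergoes a half-wave phase shift.
Ray reflecting at the bottom interface goes from n = 1.464 toward n = 1.33: no phase shift.
The two reflections differ by half a wavelength.
So the condition for constructive reflection is 2 n t = (m + ½) λ.
Minimum at m = 0: t = λ / (4 n) = 617 / (4 × 1.464) = 105 nm.

0.105 μm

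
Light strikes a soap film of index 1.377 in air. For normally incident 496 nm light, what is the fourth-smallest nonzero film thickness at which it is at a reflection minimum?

720 nm

At the upper boundary (n = 1.0 to n = 1.377) the reflected ray undergoes a half-wave phase shift.
Ray reflecting at the bottom interface goes from n = 1.377 toward n = 1.0: no phase shift.
Net: one phase inversion between the two reflected rays.
So the condition for destructive reflection is 2 n t = m λ.
The fourth-smallest nonzero thickness corresponds to m = 4: t = m λ / (2 n) = 4.00 × 496 / (2 × 1.377) = 720 nm.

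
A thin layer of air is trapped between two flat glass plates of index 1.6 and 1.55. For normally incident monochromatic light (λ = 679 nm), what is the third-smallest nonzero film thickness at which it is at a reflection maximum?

849 nm

At the upper boundary (n = 1.6 to n = 1.0) the reflected ray undergoes no phase shift.
At the lower boundary (n = 1.0 to n = 1.55) the reflected ray undergoes a half-wave phase shift.
Net: one phase inversion between the two reflected rays.
So the condition for constructive reflection is 2 n t = (m + ½) λ.
The third-smallest nonzero thickness corresponds to m = 2: t = (m + ½) λ / (2 n) = 2.50 × 679 / (2 × 1.0) = 849 nm.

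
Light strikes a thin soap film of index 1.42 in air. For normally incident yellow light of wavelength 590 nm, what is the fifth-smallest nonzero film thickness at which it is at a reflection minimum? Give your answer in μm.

At the upper boundary (n = 1.0 to n = 1.42) the reflected ray undergoes a half-wave phase shift.
At the lower boundary (n = 1.42 to n = 1.0) the reflected ray undergoes no phase shift.
Net: one phase inversion between the two reflected rays.
For minimum reflection here: 2 n t = m λ.
The fifth-smallest nonzero thickness corresponds to m = 5: t = m λ / (2 n) = 5.00 × 590 / (2 × 1.42) = 1039 nm.

1.04 μm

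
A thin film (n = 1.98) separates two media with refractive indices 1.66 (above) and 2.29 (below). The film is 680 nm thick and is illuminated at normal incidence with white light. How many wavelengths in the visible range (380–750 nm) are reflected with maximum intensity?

4

Top surface (1.66 → 1.98): reflection off a higher-index medium gives a half-wave phase shift.
At the lower boundary (n = 1.98 to n = 2.29) the reflected ray undergoes a half-wave phase shift.
Net: no relative phase inversion (both shifts match).
For strong reflection here: 2 n t = m λ.
λ = 2 n t / m = 2693 / m nm.
m=3: 898 nm (IR); m=4: 673 nm (visible); m=5: 539 nm (visible); m=6: 449 nm (visible); m=7: 385 nm (visible); m=8: 337 nm (UV).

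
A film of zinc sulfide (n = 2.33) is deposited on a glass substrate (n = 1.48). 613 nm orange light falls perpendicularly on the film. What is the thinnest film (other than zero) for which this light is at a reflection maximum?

65.8 nm

Ray reflecting at the top interface goes from n = 1.0 toward n = 2.33: a half-wave phase shift.
Ray reflecting at the bottom interface goes from n = 2.33 toward n = 1.48: no phase shift.
The two reflections differ by half a wavelength.
For maximum reflection here: 2 n t = (m + ½) λ.
Minimum at m = 0: t = λ / (4 n) = 613 / (4 × 2.33) = 65.8 nm.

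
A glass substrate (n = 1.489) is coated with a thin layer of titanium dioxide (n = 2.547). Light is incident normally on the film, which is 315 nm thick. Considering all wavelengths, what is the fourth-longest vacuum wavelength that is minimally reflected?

401 nm

Ray reflecting at the top interface goes from n = 1.0 toward n = 2.547: a half-wave phase shift.
Ray reflecting at the bottom interface goes from n = 2.547 toward n = 1.489: no phase shift.
Net: one phase inversion between the two reflected rays.
So the condition for destructive reflection is 2 n t = m λ.
λ = 2 n t / m. The fourth-longest wavelength is m = 4: λ = 2 × 2.547 × 315 / 4.00 = 401 nm.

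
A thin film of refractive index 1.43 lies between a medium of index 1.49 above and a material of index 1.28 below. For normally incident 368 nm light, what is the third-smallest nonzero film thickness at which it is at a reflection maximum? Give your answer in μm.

0.386 μm

Top surface (1.49 → 1.43): reflection off a lower-index medium gives no phase shift.
Ray reflecting at the bottom interface goes from n = 1.43 toward n = 1.28: no phase shift.
Net: no relative phase inversion (both shifts match).
For bright reflection here: 2 n t = m λ.
The third-smallest nonzero thickness corresponds to m = 3: t = m λ / (2 n) = 3.00 × 368 / (2 × 1.43) = 386 nm.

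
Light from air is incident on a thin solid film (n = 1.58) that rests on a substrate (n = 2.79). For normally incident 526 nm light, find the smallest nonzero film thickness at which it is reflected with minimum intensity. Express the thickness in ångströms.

Ray reflecting at the top interface goes from n = 1.0 toward n = 1.58: a half-wave phase shift.
At the lower boundary (n = 1.58 to n = 2.79) the reflected ray undergoes a half-wave phase shift.
The two reflections carry the same phase change, so no net offset.
For minimum reflection here: 2 n t = (m + ½) λ.
Minimum at m = 0: t = λ / (4 n) = 526 / (4 × 1.58) = 83.2 nm.

832 Å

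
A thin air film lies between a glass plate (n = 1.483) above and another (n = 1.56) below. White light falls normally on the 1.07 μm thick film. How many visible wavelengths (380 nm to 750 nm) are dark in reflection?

3

At the upper boundary (n = 1.483 to n = 1.0) the reflected ray undergoes no phase shift.
Ray reflecting at the bottom interface goes from n = 1.0 toward n = 1.56: a half-wave phase shift.
Net: one phase inversion between the two reflected rays.
So the condition for destructive reflection is 2 n t = m λ.
λ = 2 n t / m = 2140 / m nm.
m=2: 1070 nm (IR); m=3: 713 nm (visible); m=4: 535 nm (visible); m=5: 428 nm (visible); m=6: 357 nm (UV).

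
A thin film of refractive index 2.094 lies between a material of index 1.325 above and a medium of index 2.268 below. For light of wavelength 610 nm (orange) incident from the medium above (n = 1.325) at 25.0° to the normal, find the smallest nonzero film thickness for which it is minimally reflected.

75.6 nm

Ray reflecting at the top interface goes from n = 1.325 toward n = 2.094: a half-wave phase shift.
Ray reflecting at the bottom interface goes from n = 2.094 toward n = 2.268: a half-wave phase shift.
Net: no relative phase inversion (both shifts match).
For dark reflection here: 2 n t cos θ_r = (m + ½) λ.
Snell's law: 1.325 sin 25.0° = 2.094 sin θ_r → sin θ_r = 0.267, cos θ_r = 0.964.
Minimum at m = 0: t = λ / (4 n cos θ_r) = 610 / (4 × 2.094 × 0.964) = 75.6 nm.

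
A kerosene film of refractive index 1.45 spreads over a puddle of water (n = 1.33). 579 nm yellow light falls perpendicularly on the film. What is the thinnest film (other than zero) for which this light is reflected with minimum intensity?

200 nm

Top surface (1.0 → 1.45): reflection off a higher-index medium gives a half-wave phase shift.
Bottom surface (1.45 → 1.33): reflection off a lower-index medium gives no phase shift.
Exactly one π shift → a net half-wave offset.
For minimum reflection here: 2 n t = m λ.
Minimum nonzero at m = 1: t = λ / (2 n) = 579 / (2 × 1.45) = 200 nm.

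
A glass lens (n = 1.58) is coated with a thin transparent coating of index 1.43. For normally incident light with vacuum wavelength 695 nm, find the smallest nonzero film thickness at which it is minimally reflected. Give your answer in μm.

0.122 μm

Ray reflecting at the top interface goes from n = 1.0 toward n = 1.43: a half-wave phase shift.
Ray reflecting at the bottom interface goes from n = 1.43 toward n = 1.58: a half-wave phase shift.
The two reflections carry the same phase change, so no net offset.
For minimum reflection here: 2 n t = (m + ½) λ.
Minimum at m = 0: t = λ / (4 n) = 695 / (4 × 1.43) = 122 nm.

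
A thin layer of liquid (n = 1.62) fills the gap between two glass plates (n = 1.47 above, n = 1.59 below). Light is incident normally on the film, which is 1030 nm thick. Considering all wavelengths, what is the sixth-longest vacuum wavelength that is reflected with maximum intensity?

At the upper boundary (n = 1.47 to n = 1.62) the reflected ray undergoes a half-wave phase shift.
At the lower boundary (n = 1.62 to n = 1.59) the reflected ray undergoes no phase shift.
Exactly one π shift → a net half-wave offset.
With one net inversion, constructive interference in reflection requires 2 n t = (m + ½) λ.
λ = 2 n t / (m + ½). The sixth-longest wavelength is m = 5: λ = 2 × 1.62 × 1030 / 5.50 = 607 nm.

607 nm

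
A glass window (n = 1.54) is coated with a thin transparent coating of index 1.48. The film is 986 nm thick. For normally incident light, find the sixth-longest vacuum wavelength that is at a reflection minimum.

531 nm

At the upper boundary (n = 1.0 to n = 1.48) the reflected ray undergoes a half-wave phase shift.
Bottom surface (1.48 → 1.54): reflection off a higher-index medium gives a half-wave phase shift.
Zero or two π shifts → no net half-wave offset.
With no net inversion, destructive interference in reflection requires 2 n t = (m + ½) λ.
λ = 2 n t / (m + ½). The sixth-longest wavelength is m = 5: λ = 2 × 1.48 × 986 / 5.50 = 531 nm.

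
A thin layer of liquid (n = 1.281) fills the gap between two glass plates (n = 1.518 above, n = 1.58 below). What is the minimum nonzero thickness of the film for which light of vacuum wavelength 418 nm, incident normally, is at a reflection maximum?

At the upper boundary (n = 1.518 to n = 1.281) the reflected ray undergoes no phase shift.
Ray reflecting at the bottom interface goes from n = 1.281 toward n = 1.58: a half-wave phase shift.
The two reflections differ by half a wavelength.
So the condition for constructive reflection is 2 n t = (m + ½) λ.
Minimum at m = 0: t = λ / (4 n) = 418 / (4 × 1.281) = 81.6 nm.

81.6 nm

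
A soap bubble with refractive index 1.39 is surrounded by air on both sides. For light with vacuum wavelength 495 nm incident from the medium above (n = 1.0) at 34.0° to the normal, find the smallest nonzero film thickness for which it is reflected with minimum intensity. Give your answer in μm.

0.194 μm

Top surface (1.0 → 1.39): reflection off a higher-index medium gives a half-wave phase shift.
Bottom surface (1.39 → 1.0): reflection off a lower-index medium gives no phase shift.
Exactly one π shift → a net half-wave offset.
So the condition for destructive reflection is 2 n t cos θ_r = m λ.
Snell's law: 1.0 sin 34.0° = 1.39 sin θ_r → sin θ_r = 0.402, cos θ_r = 0.916.
Minimum nonzero at m = 1: t = λ / (2 n cos θ_r) = 495 / (2 × 1.39 × 0.916) = 194 nm.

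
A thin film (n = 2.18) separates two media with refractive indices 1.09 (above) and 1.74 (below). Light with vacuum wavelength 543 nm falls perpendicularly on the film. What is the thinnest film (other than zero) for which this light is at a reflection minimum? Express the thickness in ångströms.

Ray reflecting at the top interface goes from n = 1.09 toward n = 2.18: a half-wave phase shift.
Bottom surface (2.18 → 1.74): reflection off a lower-index medium gives no phase shift.
The two reflections differ by half a wavelength.
With one net inversion, destructive interference in reflection requires 2 n t = m λ.
Minimum nonzero at m = 1: t = λ / (2 n) = 543 / (2 × 2.18) = 125 nm.

1245 Å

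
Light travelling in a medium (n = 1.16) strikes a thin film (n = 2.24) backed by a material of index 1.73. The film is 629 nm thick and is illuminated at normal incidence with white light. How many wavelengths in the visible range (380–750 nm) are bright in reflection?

3

Ray reflecting at the top interface goes from n = 1.16 toward n = 2.24: a half-wave phase shift.
Bottom surface (2.24 → 1.73): reflection off a lower-index medium gives no phase shift.
The two reflections differ by half a wavelength.
For strong reflection here: 2 n t = (m + ½) λ.
λ = 2 n t / (m + ½) = 2818 / (m + ½) nm.
m=3: 805 nm (IR); m=4: 626 nm (visible); m=5: 512 nm (visible); m=6: 434 nm (visible); m=7: 376 nm (UV).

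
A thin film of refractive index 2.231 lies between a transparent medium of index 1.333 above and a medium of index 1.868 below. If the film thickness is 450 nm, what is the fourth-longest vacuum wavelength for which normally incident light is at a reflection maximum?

At the upper boundary (n = 1.333 to n = 2.231) the reflected ray undergoes a half-wave phase shift.
At the lower boundary (n = 2.231 to n = 1.868) the reflected ray undergoes no phase shift.
The two reflections differ by half a wavelength.
For strong reflection here: 2 n t = (m + ½) λ.
λ = 2 n t / (m + ½). The fourth-longest wavelength is m = 3: λ = 2 × 2.231 × 450 / 3.50 = 574 nm.

574 nm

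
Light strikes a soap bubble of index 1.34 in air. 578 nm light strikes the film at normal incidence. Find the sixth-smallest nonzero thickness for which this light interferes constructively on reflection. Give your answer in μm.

1.19 μm

Ray reflecting at the top interface goes from n = 1.0 toward n = 1.34: a half-wave phase shift.
At the lower boundary (n = 1.34 to n = 1.0) the reflected ray undergoes no phase shift.
Exactly one π shift → a net half-wave offset.
With one net inversion, constructive interference in reflection requires 2 n t = (m + ½) λ.
The sixth-smallest nonzero thickness corresponds to m = 5: t = (m + ½) λ / (2 n) = 5.50 × 578 / (2 × 1.34) = 1186 nm.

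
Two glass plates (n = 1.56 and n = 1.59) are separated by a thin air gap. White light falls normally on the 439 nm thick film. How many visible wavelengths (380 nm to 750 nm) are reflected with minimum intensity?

Ray reflecting at the top interface goes from n = 1.56 toward n = 1.0: no phase shift.
At the lower boundary (n = 1.0 to n = 1.59) the reflected ray undergoes a half-wave phase shift.
Exactly one π shift → a net half-wave offset.
So the condition for destructive reflection is 2 n t = m λ.
λ = 2 n t / m = 878 / m nm.
m=1: 878 nm (IR); m=2: 439 nm (visible); m=3: 293 nm (UV).

1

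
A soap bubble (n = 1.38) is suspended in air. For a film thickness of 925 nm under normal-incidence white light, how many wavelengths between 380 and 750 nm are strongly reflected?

4

Top surface (1.0 → 1.38): reflection off a higher-index medium gives a half-wave phase shift.
Ray reflecting at the bottom interface goes from n = 1.38 toward n = 1.0: no phase shift.
The two reflections differ by half a wavelength.
With one net inversion, constructive interference in reflection requires 2 n t = (m + ½) λ.
λ = 2 n t / (m + ½) = 2553 / (m + ½) nm.
m=2: 1021 nm (IR); m=3: 729 nm (visible); m=4: 567 nm (visible); m=5: 464 nm (visible); m=6: 393 nm (visible); m=7: 340 nm (UV).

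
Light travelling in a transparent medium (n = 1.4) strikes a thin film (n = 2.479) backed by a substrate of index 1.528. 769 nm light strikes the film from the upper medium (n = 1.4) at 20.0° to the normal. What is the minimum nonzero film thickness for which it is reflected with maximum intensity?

Ray reflecting at the top interface goes from n = 1.4 toward n = 2.479: a half-wave phase shift.
Ray reflecting at the bottom interface goes from n = 2.479 toward n = 1.528: no phase shift.
Exactly one π shift → a net half-wave offset.
For maximum reflection here: 2 n t cos θ_r = (m + ½) λ.
Snell's law: 1.4 sin 20.0° = 2.479 sin θ_r → sin θ_r = 0.193, cos θ_r = 0.981.
Minimum at m = 0: t = λ / (4 n cos θ_r) = 769 / (4 × 2.479 × 0.981) = 79.0 nm.

79.0 nm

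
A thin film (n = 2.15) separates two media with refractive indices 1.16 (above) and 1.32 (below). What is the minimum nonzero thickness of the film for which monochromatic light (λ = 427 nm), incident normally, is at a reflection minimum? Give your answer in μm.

0.0993 μm

Ray reflecting at the top interface goes from n = 1.16 toward n = 2.15: a half-wave phase shift.
At the lower boundary (n = 2.15 to n = 1.32) the reflected ray undergoes no phase shift.
The two reflections differ by half a wavelength.
So the condition for destructive reflection is 2 n t = m λ.
Minimum nonzero at m = 1: t = λ / (2 n) = 427 / (2 × 2.15) = 99.3 nm.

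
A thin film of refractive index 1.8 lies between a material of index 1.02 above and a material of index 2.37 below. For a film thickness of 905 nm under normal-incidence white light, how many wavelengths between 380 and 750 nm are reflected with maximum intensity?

4

At the upper boundary (n = 1.02 to n = 1.8) the reflected ray undergoes a half-wave phase shift.
Bottom surface (1.8 → 2.37): reflection off a higher-index medium gives a half-wave phase shift.
Net: no relative phase inversion (both shifts match).
With no net inversion, constructive interference in reflection requires 2 n t = m λ.
λ = 2 n t / m = 3258 / m nm.
m=4: 815 nm (IR); m=5: 652 nm (visible); m=6: 543 nm (visible); m=7: 465 nm (visible); m=8: 407 nm (visible); m=9: 362 nm (UV).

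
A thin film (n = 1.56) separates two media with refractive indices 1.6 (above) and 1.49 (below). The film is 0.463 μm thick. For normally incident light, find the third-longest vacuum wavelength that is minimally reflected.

Ray reflecting at the top interface goes from n = 1.6 toward n = 1.56: no phase shift.
Bottom surface (1.56 → 1.49): reflection off a lower-index medium gives no phase shift.
The two reflections carry the same phase change, so no net offset.
So the condition for destructive reflection is 2 n t = (m + ½) λ.
λ = 2 n t / (m + ½). The third-longest wavelength is m = 2: λ = 2 × 1.56 × 463 / 2.50 = 578 nm.

578 nm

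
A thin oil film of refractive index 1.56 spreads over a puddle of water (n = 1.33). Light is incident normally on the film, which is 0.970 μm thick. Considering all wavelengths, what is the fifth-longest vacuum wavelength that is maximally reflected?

Ray reflecting at the top interface goes from n = 1.0 toward n = 1.56: a half-wave phase shift.
At the lower boundary (n = 1.56 to n = 1.33) the reflected ray undergoes no phase shift.
The two reflections differ by half a wavelength.
For strong reflection here: 2 n t = (m + ½) λ.
λ = 2 n t / (m + ½). The fifth-longest wavelength is m = 4: λ = 2 × 1.56 × 970 / 4.50 = 673 nm.

673 nm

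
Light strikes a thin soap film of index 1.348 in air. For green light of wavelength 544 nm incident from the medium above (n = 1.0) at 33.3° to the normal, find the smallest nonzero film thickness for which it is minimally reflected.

Top surface (1.0 → 1.348): reflection off a higher-index medium gives a half-wave phase shift.
At the lower boundary (n = 1.348 to n = 1.0) the reflected ray undergoes no phase shift.
The two reflections differ by half a wavelength.
With one net inversion, destructive interference in reflection requires 2 n t cos θ_r = m λ.
Snell's law: 1.0 sin 33.3° = 1.348 sin θ_r → sin θ_r = 0.407, cos θ_r = 0.913.
Minimum nonzero at m = 1: t = λ / (2 n cos θ_r) = 544 / (2 × 1.348 × 0.913) = 221 nm.

221 nm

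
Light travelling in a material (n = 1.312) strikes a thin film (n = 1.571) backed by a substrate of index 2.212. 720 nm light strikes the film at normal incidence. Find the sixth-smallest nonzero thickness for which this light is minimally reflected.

1260 nm

At the upper boundary (n = 1.312 to n = 1.571) the reflected ray undergoes a half-wave phase shift.
Bottom surface (1.571 → 2.212): reflection off a higher-index medium gives a half-wave phase shift.
Net: no relative phase inversion (both shifts match).
For minimum reflection here: 2 n t = (m + ½) λ.
The sixth-smallest nonzero thickness corresponds to m = 5: t = (m + ½) λ / (2 n) = 5.50 × 720 / (2 × 1.571) = 1260 nm.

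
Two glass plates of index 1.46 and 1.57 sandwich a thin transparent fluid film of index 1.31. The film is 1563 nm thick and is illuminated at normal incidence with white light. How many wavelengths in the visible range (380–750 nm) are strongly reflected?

6

Top surface (1.46 → 1.31): reflection off a lower-index medium gives no phase shift.
Ray reflecting at the bottom interface goes from n = 1.31 toward n = 1.57: a half-wave phase shift.
Net: one phase inversion between the two reflected rays.
So the condition for constructive reflection is 2 n t = (m + ½) λ.
λ = 2 n t / (m + ½) = 4095 / (m + ½) nm.
m=4: 910 nm (IR); m=5: 745 nm (visible); m=6: 630 nm (visible); m=7: 546 nm (visible); m=8: 482 nm (visible); m=9: 431 nm (visible); m=10: 390 nm (visible); m=11: 356 nm (UV).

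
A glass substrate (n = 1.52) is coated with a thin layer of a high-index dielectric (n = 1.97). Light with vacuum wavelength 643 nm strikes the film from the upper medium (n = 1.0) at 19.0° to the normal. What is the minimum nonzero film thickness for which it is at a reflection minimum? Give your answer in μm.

0.165 μm

At the upper boundary (n = 1.0 to n = 1.97) the reflected ray undergoes a half-wave phase shift.
Ray reflecting at the bottom interface goes from n = 1.97 toward n = 1.52: no phase shift.
The two reflections differ by half a wavelength.
So the condition for destructive reflection is 2 n t cos θ_r = m λ.
Snell's law: 1.0 sin 19.0° = 1.97 sin θ_r → sin θ_r = 0.165, cos θ_r = 0.986.
Minimum nonzero at m = 1: t = λ / (2 n cos θ_r) = 643 / (2 × 1.97 × 0.986) = 165 nm.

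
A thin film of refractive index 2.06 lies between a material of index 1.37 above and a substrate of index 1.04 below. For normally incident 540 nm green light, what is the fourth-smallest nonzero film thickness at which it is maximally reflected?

At the upper boundary (n = 1.37 to n = 2.06) the reflected ray undergoes a half-wave phase shift.
At the lower boundary (n = 2.06 to n = 1.04) the reflected ray undergoes no phase shift.
Exactly one π shift → a net half-wave offset.
So the condition for constructive reflection is 2 n t = (m + ½) λ.
The fourth-smallest nonzero thickness corresponds to m = 3: t = (m + ½) λ / (2 n) = 3.50 × 540 / (2 × 2.06) = 459 nm.

459 nm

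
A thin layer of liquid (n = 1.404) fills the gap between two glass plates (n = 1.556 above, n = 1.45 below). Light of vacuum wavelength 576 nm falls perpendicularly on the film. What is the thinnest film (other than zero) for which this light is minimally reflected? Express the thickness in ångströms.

At the upper boundary (n = 1.556 to n = 1.404) the reflected ray undergoes no phase shift.
Ray reflecting at the bottom interface goes from n = 1.404 toward n = 1.45: a half-wave phase shift.
Exactly one π shift → a net half-wave offset.
With one net inversion, destructive interference in reflection requires 2 n t = m λ.
Minimum nonzero at m = 1: t = λ / (2 n) = 576 / (2 × 1.404) = 205 nm.

2051 Å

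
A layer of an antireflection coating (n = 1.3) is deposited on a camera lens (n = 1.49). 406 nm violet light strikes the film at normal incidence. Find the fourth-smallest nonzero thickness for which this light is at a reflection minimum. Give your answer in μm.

0.547 μm

At the upper boundary (n = 1.0 to n = 1.3) the reflected ray undergoes a half-wave phase shift.
Ray reflecting at the bottom interface goes from n = 1.3 toward n = 1.49: a half-wave phase shift.
Zero or two π shifts → no net half-wave offset.
So the condition for destructive reflection is 2 n t = (m + ½) λ.
The fourth-smallest nonzero thickness corresponds to m = 3: t = (m + ½) λ / (2 n) = 3.50 × 406 / (2 × 1.3) = 547 nm.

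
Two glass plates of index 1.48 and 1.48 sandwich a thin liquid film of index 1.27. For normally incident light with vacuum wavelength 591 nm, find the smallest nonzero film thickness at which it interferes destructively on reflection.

233 nm

At the upper boundary (n = 1.48 to n = 1.27) the reflected ray undergoes no phase shift.
At the lower boundary (n = 1.27 to n = 1.48) the reflected ray undergoes a half-wave phase shift.
Exactly one π shift → a net half-wave offset.
So the condition for destructive reflection is 2 n t = m λ.
Minimum nonzero at m = 1: t = λ / (2 n) = 591 / (2 × 1.27) = 233 nm.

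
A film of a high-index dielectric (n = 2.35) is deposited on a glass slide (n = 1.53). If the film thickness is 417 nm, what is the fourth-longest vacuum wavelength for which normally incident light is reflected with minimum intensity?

490 nm

At the upper boundary (n = 1.0 to n = 2.35) the reflected ray undergoes a half-wave phase shift.
Ray reflecting at the bottom interface goes from n = 2.35 toward n = 1.53: no phase shift.
The two reflections differ by half a wavelength.
So the condition for destructive reflection is 2 n t = m λ.
λ = 2 n t / m. The fourth-longest wavelength is m = 4: λ = 2 × 2.35 × 417 / 4.00 = 490 nm.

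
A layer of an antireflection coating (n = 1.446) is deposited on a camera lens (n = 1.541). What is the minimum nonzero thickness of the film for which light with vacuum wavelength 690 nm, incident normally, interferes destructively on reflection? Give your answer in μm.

0.119 μm

Ray reflecting at the top interface goes from n = 1.0 toward n = 1.446: a half-wave phase shift.
At the lower boundary (n = 1.446 to n = 1.541) the reflected ray undergoes a half-wave phase shift.
The two reflections carry the same phase change, so no net offset.
So the condition for destructive reflection is 2 n t = (m + ½) λ.
Minimum at m = 0: t = λ / (4 n) = 690 / (4 × 1.446) = 119 nm.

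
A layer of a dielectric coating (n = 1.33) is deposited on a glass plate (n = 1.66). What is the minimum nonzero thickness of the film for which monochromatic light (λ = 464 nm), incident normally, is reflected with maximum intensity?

Ray reflecting at the top interface goes from n = 1.0 toward n = 1.33: a half-wave phase shift.
Ray reflecting at the bottom interface goes from n = 1.33 toward n = 1.66: a half-wave phase shift.
Net: no relative phase inversion (both shifts match).
For maximum reflection here: 2 n t = m λ.
Minimum nonzero at m = 1: t = λ / (2 n) = 464 / (2 × 1.33) = 174 nm.

174 nm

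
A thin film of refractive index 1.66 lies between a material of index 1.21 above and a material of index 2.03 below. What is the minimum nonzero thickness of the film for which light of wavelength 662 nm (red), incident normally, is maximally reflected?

199 nm

Ray reflecting at the top interface goes from n = 1.21 toward n = 1.66: a half-wave phase shift.
At the lower boundary (n = 1.66 to n = 2.03) the reflected ray undergoes a half-wave phase shift.
The two reflections carry the same phase change, so no net offset.
With no net inversion, constructive interference in reflection requires 2 n t = m λ.
Minimum nonzero at m = 1: t = λ / (2 n) = 662 / (2 × 1.66) = 199 nm.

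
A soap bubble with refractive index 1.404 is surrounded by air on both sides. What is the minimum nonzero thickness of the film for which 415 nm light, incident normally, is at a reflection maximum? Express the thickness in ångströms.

Top surface (1.0 → 1.404): reflection off a higher-index medium gives a half-wave phase shift.
At the lower boundary (n = 1.404 to n = 1.0) the reflected ray undergoes no phase shift.
Exactly one π shift → a net half-wave offset.
For maximum reflection here: 2 n t = (m + ½) λ.
Minimum at m = 0: t = λ / (4 n) = 415 / (4 × 1.404) = 73.9 nm.

739 Å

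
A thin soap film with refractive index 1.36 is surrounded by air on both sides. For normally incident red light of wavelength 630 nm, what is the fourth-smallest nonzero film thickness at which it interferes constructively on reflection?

Top surface (1.0 → 1.36): reflection off a higher-index medium gives a half-wave phase shift.
Ray reflecting at the bottom interface goes from n = 1.36 toward n = 1.0: no phase shift.
Net: one phase inversion between the two reflected rays.
So the condition for constructive reflection is 2 n t = (m + ½) λ.
The fourth-smallest nonzero thickness corresponds to m = 3: t = (m + ½) λ / (2 n) = 3.50 × 630 / (2 × 1.36) = 811 nm.

811 nm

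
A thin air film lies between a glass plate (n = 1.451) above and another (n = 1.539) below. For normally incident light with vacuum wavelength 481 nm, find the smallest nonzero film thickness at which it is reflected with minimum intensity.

241 nm

Ray reflecting at the top interface goes from n = 1.451 toward n = 1.0: no phase shift.
At the lower boundary (n = 1.0 to n = 1.539) the reflected ray undergoes a half-wave phase shift.
Exactly one π shift → a net half-wave offset.
For minimum reflection here: 2 n t = m λ.
Minimum nonzero at m = 1: t = λ / (2 n) = 481 / (2 × 1.0) = 241 nm.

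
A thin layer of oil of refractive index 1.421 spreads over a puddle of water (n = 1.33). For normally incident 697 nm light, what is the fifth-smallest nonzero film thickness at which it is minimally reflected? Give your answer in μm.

Top surface (1.0 → 1.421): reflection off a higher-index medium gives a half-wave phase shift.
Ray reflecting at the bottom interface goes from n = 1.421 toward n = 1.33: no phase shift.
Net: one phase inversion between the two reflected rays.
With one net inversion, destructive interference in reflection requires 2 n t = m λ.
The fifth-smallest nonzero thickness corresponds to m = 5: t = m λ / (2 n) = 5.00 × 697 / (2 × 1.421) = 1226 nm.

1.23 μm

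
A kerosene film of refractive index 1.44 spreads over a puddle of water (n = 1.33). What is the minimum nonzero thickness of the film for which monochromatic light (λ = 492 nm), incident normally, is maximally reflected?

85.4 nm

At the upper boundary (n = 1.0 to n = 1.44) the reflected ray undergoes a half-wave phase shift.
Ray reflecting at the bottom interface goes from n = 1.44 toward n = 1.33: no phase shift.
The two reflections differ by half a wavelength.
For maximum reflection here: 2 n t = (m + ½) λ.
Minimum at m = 0: t = λ / (4 n) = 492 / (4 × 1.44) = 85.4 nm.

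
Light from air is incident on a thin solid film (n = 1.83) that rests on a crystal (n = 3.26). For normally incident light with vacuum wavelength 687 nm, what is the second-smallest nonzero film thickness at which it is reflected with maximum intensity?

Ray reflecting at the top interface goes from n = 1.0 toward n = 1.83: a half-wave phase shift.
At the lower boundary (n = 1.83 to n = 3.26) the reflected ray undergoes a half-wave phase shift.
Net: no relative phase inversion (both shifts match).
For maximum reflection here: 2 n t = m λ.
The second-smallest nonzero thickness corresponds to m = 2: t = m λ / (2 n) = 2.00 × 687 / (2 × 1.83) = 375 nm.

375 nm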